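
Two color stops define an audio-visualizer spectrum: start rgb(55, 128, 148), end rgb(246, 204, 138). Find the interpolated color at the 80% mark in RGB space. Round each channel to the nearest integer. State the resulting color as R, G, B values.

(208, 189, 140)

80% corresponds to t = 0.8.
R = 55 + 0.8 × (246 − 55) = 55 + 0.8 × 191 = 207.8 → 208
G = 128 + 0.8 × (204 − 128) = 128 + 0.8 × 76 = 188.8 → 189
B = 148 + 0.8 × (138 − 148) = 148 + 0.8 × -10 = 140 → 140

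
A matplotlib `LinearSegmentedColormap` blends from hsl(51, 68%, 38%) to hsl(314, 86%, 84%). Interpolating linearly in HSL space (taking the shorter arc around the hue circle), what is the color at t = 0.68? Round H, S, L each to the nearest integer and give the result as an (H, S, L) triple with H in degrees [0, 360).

Hue: 314 − 51 = 263°, but |263| > 180 so the shorter arc goes the other way: Δh = 263 − 360 = -97°.
H = 51 + 0.68 × (-97) = -14.96 → -15 → -15 mod 360 = 345°
S = 68 + 0.68 × (86 − 68) = 80.24 → 80%
L = 38 + 0.68 × (84 − 38) = 69.28 → 69%

(345, 80, 69)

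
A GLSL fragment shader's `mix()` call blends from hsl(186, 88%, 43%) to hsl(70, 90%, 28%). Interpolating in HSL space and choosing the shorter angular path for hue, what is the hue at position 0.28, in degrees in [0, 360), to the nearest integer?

154

Hue arc: Δh = 70 − 186 = -116° (|Δh| ≤ 180, already the shorter path).
H = 186 + 0.28 × (-116) = 153.52 → 154°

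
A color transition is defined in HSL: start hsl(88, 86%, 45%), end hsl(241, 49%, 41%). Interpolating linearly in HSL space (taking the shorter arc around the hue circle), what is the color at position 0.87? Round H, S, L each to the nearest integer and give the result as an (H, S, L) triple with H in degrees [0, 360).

(221, 54, 42)

Hue arc: Δh = 241 − 88 = 153° (|Δh| ≤ 180, already the shorter path).
H = 88 + 0.87 × (153) = 221.11 → 221°
S = 86 + 0.87 × (49 − 86) = 53.81 → 54%
L = 45 + 0.87 × (41 − 45) = 41.52 → 42%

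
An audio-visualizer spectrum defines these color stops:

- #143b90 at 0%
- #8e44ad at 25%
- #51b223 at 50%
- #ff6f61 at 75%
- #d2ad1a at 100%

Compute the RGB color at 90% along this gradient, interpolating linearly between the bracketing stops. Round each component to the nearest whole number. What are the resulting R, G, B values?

90% lies between the 75% and 100% stops, so the local fraction is t = (90 − 75)/(100 − 75) = 15/25 ≈ 0.6.
#ff6f61 → (255, 111, 97); #d2ad1a → (210, 173, 26).
R = 255 + 0.6 × (210 − 255) = 228 → 228
G = 111 + 0.6 × (173 − 111) = 148.2 → 148
B = 97 + 0.6 × (26 − 97) = 54.4 → 54

(228, 148, 54)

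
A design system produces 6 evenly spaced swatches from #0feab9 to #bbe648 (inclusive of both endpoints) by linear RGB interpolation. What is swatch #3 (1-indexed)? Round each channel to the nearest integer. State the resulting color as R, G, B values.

With 6 swatches and endpoints inclusive, swatch 3 sits at t = (3 − 1)/(6 − 1) = 2/5 ≈ 0.4.
#0feab9 → (15, 234, 185); #bbe648 → (187, 230, 72).
R = 15 + 0.4 × (187 − 15) = 83.8 → 84
G = 234 + 0.4 × (230 − 234) = 232.4 → 232
B = 185 + 0.4 × (72 − 185) = 139.8 → 140

(84, 232, 140)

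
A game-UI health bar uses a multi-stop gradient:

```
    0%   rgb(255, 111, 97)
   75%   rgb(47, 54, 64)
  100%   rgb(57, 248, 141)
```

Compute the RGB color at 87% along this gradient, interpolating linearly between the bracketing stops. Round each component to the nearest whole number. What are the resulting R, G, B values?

87% lies between the 75% and 100% stops, so the local fraction is t = (87 − 75)/(100 − 75) = 12/25 ≈ 0.48.
R = 47 + 0.48 × (57 − 47) = 51.8 → 52
G = 54 + 0.48 × (248 − 54) = 147.12 → 147
B = 64 + 0.48 × (141 − 64) = 100.96 → 101

(52, 147, 101)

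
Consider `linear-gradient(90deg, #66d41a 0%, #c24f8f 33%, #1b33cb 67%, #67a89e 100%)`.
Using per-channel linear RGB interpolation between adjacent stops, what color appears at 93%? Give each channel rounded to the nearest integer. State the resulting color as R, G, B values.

93% lies between the 67% and 100% stops, so the local fraction is t = (93 − 67)/(100 − 67) = 26/33 ≈ 0.7879.
#1b33cb → (27, 51, 203); #67a89e → (103, 168, 158).
R = 27 + 0.7879 × (103 − 27) = 86.88 → 87
G = 51 + 0.7879 × (168 − 51) = 143.184 → 143
B = 203 + 0.7879 × (158 − 203) = 167.544 → 168

(87, 143, 168)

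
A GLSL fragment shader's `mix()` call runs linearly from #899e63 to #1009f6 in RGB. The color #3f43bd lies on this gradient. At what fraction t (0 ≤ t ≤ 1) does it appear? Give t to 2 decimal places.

0.61

Invert the lerp on the G channel (largest span, 149): t = (67 − 158) / (9 − 158) = -91/-149 = 0.61074.
Check on R: (63 − 137)/(16 − 137) = 0.6116 ✓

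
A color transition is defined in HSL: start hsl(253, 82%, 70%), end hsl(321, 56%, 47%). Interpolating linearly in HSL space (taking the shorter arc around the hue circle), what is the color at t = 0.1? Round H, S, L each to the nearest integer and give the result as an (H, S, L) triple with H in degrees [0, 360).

Hue arc: Δh = 321 − 253 = 68° (|Δh| ≤ 180, already the shorter path).
H = 253 + 0.1 × (68) = 259.8 → 260°
S = 82 + 0.1 × (56 − 82) = 79.4 → 79%
L = 70 + 0.1 × (47 − 70) = 67.7 → 68%

(260, 79, 68)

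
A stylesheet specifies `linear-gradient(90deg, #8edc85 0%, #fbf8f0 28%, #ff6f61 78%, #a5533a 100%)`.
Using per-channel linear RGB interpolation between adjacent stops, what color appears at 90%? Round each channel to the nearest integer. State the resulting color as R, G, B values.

(206, 96, 76)

90% lies between the 78% and 100% stops, so the local fraction is t = (90 − 78)/(100 − 78) = 12/22 ≈ 0.5455.
#ff6f61 → (255, 111, 97); #a5533a → (165, 83, 58).
R = 255 + 0.5455 × (165 − 255) = 205.905 → 206
G = 111 + 0.5455 × (83 − 111) = 95.726 → 96
B = 97 + 0.5455 × (58 − 97) = 75.725 → 76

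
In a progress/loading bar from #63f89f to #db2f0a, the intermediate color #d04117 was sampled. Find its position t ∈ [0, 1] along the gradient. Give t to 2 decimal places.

0.91

Invert the lerp on the G channel (largest span, 201): t = (65 − 248) / (47 − 248) = -183/-201 = 0.91045.
Check on R: (208 − 99)/(219 − 99) = 0.9083 ✓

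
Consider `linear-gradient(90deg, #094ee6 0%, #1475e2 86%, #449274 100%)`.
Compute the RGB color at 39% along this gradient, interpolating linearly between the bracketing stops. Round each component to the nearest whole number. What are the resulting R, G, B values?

(14, 96, 228)

39% lies between the 0% and 86% stops, so the local fraction is t = (39 − 0)/(86 − 0) = 39/86 ≈ 0.4535.
#094ee6 → (9, 78, 230); #1475e2 → (20, 117, 226).
R = 9 + 0.4535 × (20 − 9) = 13.989 → 14
G = 78 + 0.4535 × (117 − 78) = 95.686 → 96
B = 230 + 0.4535 × (226 − 230) = 228.186 → 228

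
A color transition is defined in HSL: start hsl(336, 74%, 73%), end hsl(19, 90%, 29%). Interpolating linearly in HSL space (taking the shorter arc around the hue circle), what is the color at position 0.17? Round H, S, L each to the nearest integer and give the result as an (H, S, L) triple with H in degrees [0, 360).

(343, 77, 66)

Hue: 19 − 336 = -317°, but |-317| > 180 so the shorter arc goes the other way: Δh = -317 + 360 = 43°.
H = 336 + 0.17 × (43) = 343.31 → 343°
S = 74 + 0.17 × (90 − 74) = 76.72 → 77%
L = 73 + 0.17 × (29 − 73) = 65.52 → 66%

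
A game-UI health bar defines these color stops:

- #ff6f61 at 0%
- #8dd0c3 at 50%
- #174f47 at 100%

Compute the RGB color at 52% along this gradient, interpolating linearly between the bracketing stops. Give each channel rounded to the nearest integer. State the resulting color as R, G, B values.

52% lies between the 50% and 100% stops, so the local fraction is t = (52 − 50)/(100 − 50) = 2/50 ≈ 0.04.
#8dd0c3 → (141, 208, 195); #174f47 → (23, 79, 71).
R = 141 + 0.04 × (23 − 141) = 136.28 → 136
G = 208 + 0.04 × (79 − 208) = 202.84 → 203
B = 195 + 0.04 × (71 − 195) = 190.04 → 190

(136, 203, 190)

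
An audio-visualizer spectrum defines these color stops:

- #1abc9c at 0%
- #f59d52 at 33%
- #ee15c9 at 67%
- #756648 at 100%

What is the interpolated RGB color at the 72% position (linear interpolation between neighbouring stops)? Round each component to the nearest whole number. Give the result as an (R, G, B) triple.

72% lies between the 67% and 100% stops, so the local fraction is t = (72 − 67)/(100 − 67) = 5/33 ≈ 0.1515.
#ee15c9 → (238, 21, 201); #756648 → (117, 102, 72).
R = 238 + 0.1515 × (117 − 238) = 219.668 → 220
G = 21 + 0.1515 × (102 − 21) = 33.272 → 33
B = 201 + 0.1515 × (72 − 201) = 181.457 → 181

(220, 33, 181)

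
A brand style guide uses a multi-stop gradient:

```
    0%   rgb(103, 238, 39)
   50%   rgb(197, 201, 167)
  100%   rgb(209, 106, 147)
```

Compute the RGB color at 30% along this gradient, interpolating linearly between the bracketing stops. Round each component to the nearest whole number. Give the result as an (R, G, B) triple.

(159, 216, 116)

30% lies between the 0% and 50% stops, so the local fraction is t = (30 − 0)/(50 − 0) = 30/50 ≈ 0.6.
R = 103 + 0.6 × (197 − 103) = 159.4 → 159
G = 238 + 0.6 × (201 − 238) = 215.8 → 216
B = 39 + 0.6 × (167 − 39) = 115.8 → 116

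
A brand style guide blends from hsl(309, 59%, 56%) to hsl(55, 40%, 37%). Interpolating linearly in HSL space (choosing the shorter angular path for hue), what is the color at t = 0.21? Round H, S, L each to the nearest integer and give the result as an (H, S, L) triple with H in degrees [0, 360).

Hue: 55 − 309 = -254°, but |-254| > 180 so the shorter arc goes the other way: Δh = -254 + 360 = 106°.
H = 309 + 0.21 × (106) = 331.26 → 331°
S = 59 + 0.21 × (40 − 59) = 55.01 → 55%
L = 56 + 0.21 × (37 − 56) = 52.01 → 52%

(331, 55, 52)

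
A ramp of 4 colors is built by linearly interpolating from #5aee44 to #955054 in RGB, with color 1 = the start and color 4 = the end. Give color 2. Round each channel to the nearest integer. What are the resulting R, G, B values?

With 4 swatches and endpoints inclusive, swatch 2 sits at t = (2 − 1)/(4 − 1) = 1/3 ≈ 0.3333.
#5aee44 → (90, 238, 68); #955054 → (149, 80, 84).
R = 90 + 0.3333 × (149 − 90) = 109.665 → 110
G = 238 + 0.3333 × (80 − 238) = 185.339 → 185
B = 68 + 0.3333 × (84 − 68) = 73.333 → 73

(110, 185, 73)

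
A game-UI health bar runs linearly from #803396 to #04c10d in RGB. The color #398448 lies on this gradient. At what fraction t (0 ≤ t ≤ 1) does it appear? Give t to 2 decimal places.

0.57

Invert the lerp on the G channel (largest span, 142): t = (132 − 51) / (193 − 51) = 81/142 = 0.57042.
Check on R: (57 − 128)/(4 − 128) = 0.5726 ✓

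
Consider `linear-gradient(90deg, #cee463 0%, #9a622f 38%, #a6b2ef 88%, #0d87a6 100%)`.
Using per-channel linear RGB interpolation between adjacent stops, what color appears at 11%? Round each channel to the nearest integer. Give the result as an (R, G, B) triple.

(191, 190, 84)

11% lies between the 0% and 38% stops, so the local fraction is t = (11 − 0)/(38 − 0) = 11/38 ≈ 0.2895.
#cee463 → (206, 228, 99); #9a622f → (154, 98, 47).
R = 206 + 0.2895 × (154 − 206) = 190.946 → 191
G = 228 + 0.2895 × (98 − 228) = 190.365 → 190
B = 99 + 0.2895 × (47 − 99) = 83.946 → 84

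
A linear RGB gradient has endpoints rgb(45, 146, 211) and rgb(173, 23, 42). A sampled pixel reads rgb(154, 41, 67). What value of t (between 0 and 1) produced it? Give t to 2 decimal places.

0.85

Invert the lerp on the B channel (largest span, 169): t = (67 − 211) / (42 − 211) = -144/-169 = 0.85207.
Check on R: (154 − 45)/(173 − 45) = 0.8516 ✓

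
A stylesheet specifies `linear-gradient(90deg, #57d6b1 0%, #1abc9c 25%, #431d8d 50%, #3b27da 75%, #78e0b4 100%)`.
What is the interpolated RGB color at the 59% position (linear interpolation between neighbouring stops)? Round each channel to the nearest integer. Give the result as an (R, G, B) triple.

(64, 33, 169)

59% lies between the 50% and 75% stops, so the local fraction is t = (59 − 50)/(75 − 50) = 9/25 ≈ 0.36.
#431d8d → (67, 29, 141); #3b27da → (59, 39, 218).
R = 67 + 0.36 × (59 − 67) = 64.12 → 64
G = 29 + 0.36 × (39 − 29) = 32.6 → 33
B = 141 + 0.36 × (218 − 141) = 168.72 → 169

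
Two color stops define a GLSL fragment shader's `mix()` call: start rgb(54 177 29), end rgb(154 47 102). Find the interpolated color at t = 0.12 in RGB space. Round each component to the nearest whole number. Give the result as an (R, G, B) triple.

R = 54 + 0.12 × (154 − 54) = 54 + 0.12 × 100 = 66 → 66
G = 177 + 0.12 × (47 − 177) = 177 + 0.12 × -130 = 161.4 → 161
B = 29 + 0.12 × (102 − 29) = 29 + 0.12 × 73 = 37.76 → 38

(66, 161, 38)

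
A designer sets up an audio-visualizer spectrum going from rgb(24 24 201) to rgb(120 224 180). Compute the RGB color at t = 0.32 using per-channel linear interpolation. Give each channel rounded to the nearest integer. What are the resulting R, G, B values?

R = 24 + 0.32 × (120 − 24) = 24 + 0.32 × 96 = 54.72 → 55
G = 24 + 0.32 × (224 − 24) = 24 + 0.32 × 200 = 88 → 88
B = 201 + 0.32 × (180 − 201) = 201 + 0.32 × -21 = 194.28 → 194
So the blended color is (55, 88, 194), about #3758c2.

(55, 88, 194)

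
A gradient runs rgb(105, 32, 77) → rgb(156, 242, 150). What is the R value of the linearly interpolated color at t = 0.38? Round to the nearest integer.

R = 105 + 0.38 × (156 − 105) = 124.38 → 124

124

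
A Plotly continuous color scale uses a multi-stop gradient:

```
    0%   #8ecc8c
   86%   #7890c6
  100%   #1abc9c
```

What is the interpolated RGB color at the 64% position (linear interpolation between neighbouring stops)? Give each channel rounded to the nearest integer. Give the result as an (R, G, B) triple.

(126, 159, 183)

64% lies between the 0% and 86% stops, so the local fraction is t = (64 − 0)/(86 − 0) = 64/86 ≈ 0.7442.
#8ecc8c → (142, 204, 140); #7890c6 → (120, 144, 198).
R = 142 + 0.7442 × (120 − 142) = 125.628 → 126
G = 204 + 0.7442 × (144 − 204) = 159.348 → 159
B = 140 + 0.7442 × (198 − 140) = 183.164 → 183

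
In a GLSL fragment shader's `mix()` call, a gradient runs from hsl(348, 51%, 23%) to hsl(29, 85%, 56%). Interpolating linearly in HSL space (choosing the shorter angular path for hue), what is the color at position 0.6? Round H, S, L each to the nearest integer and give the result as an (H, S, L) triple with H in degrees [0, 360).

(13, 71, 43)

Hue: 29 − 348 = -319°, but |-319| > 180 so the shorter arc goes the other way: Δh = -319 + 360 = 41°.
H = 348 + 0.6 × (41) = 372.6 → 373 → 373 mod 360 = 13°
S = 51 + 0.6 × (85 − 51) = 71.4 → 71%
L = 23 + 0.6 × (56 − 23) = 42.8 → 43%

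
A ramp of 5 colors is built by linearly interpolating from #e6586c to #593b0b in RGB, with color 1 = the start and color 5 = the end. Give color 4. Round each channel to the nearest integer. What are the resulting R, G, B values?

With 5 swatches and endpoints inclusive, swatch 4 sits at t = (4 − 1)/(5 − 1) = 3/4 ≈ 0.75.
#e6586c → (230, 88, 108); #593b0b → (89, 59, 11).
R = 230 + 0.75 × (89 − 230) = 124.25 → 124
G = 88 + 0.75 × (59 − 88) = 66.25 → 66
B = 108 + 0.75 × (11 − 108) = 35.25 → 35

(124, 66, 35)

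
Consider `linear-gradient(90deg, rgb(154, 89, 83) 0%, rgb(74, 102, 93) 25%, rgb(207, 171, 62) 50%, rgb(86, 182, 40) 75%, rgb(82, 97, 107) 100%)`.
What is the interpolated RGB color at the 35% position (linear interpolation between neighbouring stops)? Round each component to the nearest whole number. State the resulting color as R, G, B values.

(127, 130, 81)

35% lies between the 25% and 50% stops, so the local fraction is t = (35 − 25)/(50 − 25) = 10/25 ≈ 0.4.
R = 74 + 0.4 × (207 − 74) = 127.2 → 127
G = 102 + 0.4 × (171 − 102) = 129.6 → 130
B = 93 + 0.4 × (62 − 93) = 80.6 → 81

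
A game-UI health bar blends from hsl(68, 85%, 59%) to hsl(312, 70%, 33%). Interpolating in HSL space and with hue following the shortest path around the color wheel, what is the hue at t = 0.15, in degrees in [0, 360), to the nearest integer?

51

Hue: 312 − 68 = 244°, but |244| > 180 so the shorter arc goes the other way: Δh = 244 − 360 = -116°.
H = 68 + 0.15 × (-116) = 50.6 → 51°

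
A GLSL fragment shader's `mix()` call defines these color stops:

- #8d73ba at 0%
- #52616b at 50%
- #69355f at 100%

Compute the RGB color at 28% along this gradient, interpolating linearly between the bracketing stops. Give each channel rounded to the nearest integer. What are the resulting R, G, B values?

(108, 105, 142)

28% lies between the 0% and 50% stops, so the local fraction is t = (28 − 0)/(50 − 0) = 28/50 ≈ 0.56.
#8d73ba → (141, 115, 186); #52616b → (82, 97, 107).
R = 141 + 0.56 × (82 − 141) = 107.96 → 108
G = 115 + 0.56 × (97 − 115) = 104.92 → 105
B = 186 + 0.56 × (107 − 186) = 141.76 → 142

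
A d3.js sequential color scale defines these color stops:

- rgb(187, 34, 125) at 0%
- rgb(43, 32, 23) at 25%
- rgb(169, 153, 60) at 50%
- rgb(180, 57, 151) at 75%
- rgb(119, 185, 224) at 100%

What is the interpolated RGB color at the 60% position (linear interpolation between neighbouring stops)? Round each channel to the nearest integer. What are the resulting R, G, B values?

(173, 115, 96)

60% lies between the 50% and 75% stops, so the local fraction is t = (60 − 50)/(75 − 50) = 10/25 ≈ 0.4.
R = 169 + 0.4 × (180 − 169) = 173.4 → 173
G = 153 + 0.4 × (57 − 153) = 114.6 → 115
B = 60 + 0.4 × (151 − 60) = 96.4 → 96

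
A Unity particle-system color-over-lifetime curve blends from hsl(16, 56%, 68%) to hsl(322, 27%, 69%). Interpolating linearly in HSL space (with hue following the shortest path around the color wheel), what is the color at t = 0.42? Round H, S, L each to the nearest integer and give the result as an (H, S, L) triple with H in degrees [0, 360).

(353, 44, 68)

Hue: 322 − 16 = 306°, but |306| > 180 so the shorter arc goes the other way: Δh = 306 − 360 = -54°.
H = 16 + 0.42 × (-54) = -6.68 → -7 → -7 mod 360 = 353°
S = 56 + 0.42 × (27 − 56) = 43.82 → 44%
L = 68 + 0.42 × (69 − 68) = 68.42 → 68%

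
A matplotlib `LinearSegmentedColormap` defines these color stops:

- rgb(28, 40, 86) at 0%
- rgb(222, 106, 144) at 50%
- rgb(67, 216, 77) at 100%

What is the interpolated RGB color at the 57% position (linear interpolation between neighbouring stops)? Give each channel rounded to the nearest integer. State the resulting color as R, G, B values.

57% lies between the 50% and 100% stops, so the local fraction is t = (57 − 50)/(100 − 50) = 7/50 ≈ 0.14.
R = 222 + 0.14 × (67 − 222) = 200.3 → 200
G = 106 + 0.14 × (216 − 106) = 121.4 → 121
B = 144 + 0.14 × (77 − 144) = 134.62 → 135

(200, 121, 135)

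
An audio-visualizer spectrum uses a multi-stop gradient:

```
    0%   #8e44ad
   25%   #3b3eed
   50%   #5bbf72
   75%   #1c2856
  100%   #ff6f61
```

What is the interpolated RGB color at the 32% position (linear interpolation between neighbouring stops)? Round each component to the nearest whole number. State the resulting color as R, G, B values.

(68, 98, 203)

32% lies between the 25% and 50% stops, so the local fraction is t = (32 − 25)/(50 − 25) = 7/25 ≈ 0.28.
#3b3eed → (59, 62, 237); #5bbf72 → (91, 191, 114).
R = 59 + 0.28 × (91 − 59) = 67.96 → 68
G = 62 + 0.28 × (191 − 62) = 98.12 → 98
B = 237 + 0.28 × (114 − 237) = 202.56 → 203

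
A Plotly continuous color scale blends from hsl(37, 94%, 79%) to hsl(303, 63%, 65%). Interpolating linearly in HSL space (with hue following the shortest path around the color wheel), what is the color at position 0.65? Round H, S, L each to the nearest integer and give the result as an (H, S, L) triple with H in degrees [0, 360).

(336, 74, 70)

Hue: 303 − 37 = 266°, but |266| > 180 so the shorter arc goes the other way: Δh = 266 − 360 = -94°.
H = 37 + 0.65 × (-94) = -24.1 → -24 → -24 mod 360 = 336°
S = 94 + 0.65 × (63 − 94) = 73.85 → 74%
L = 79 + 0.65 × (65 − 79) = 69.9 → 70%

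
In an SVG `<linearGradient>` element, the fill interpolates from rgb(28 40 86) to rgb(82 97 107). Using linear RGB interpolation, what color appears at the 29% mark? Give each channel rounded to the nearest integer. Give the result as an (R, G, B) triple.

29% corresponds to t = 0.29.
R = 28 + 0.29 × (82 − 28) = 28 + 0.29 × 54 = 43.66 → 44
G = 40 + 0.29 × (97 − 40) = 40 + 0.29 × 57 = 56.53 → 57
B = 86 + 0.29 × (107 − 86) = 86 + 0.29 × 21 = 92.09 → 92
So the blended color is (44, 57, 92), about #2c395c.

(44, 57, 92)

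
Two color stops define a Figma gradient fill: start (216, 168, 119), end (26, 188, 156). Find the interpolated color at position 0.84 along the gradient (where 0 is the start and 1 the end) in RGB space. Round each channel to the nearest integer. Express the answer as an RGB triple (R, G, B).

(56, 185, 150)

R = 216 + 0.84 × (26 − 216) = 216 + 0.84 × -190 = 56.4 → 56
G = 168 + 0.84 × (188 − 168) = 168 + 0.84 × 20 = 184.8 → 185
B = 119 + 0.84 × (156 − 119) = 119 + 0.84 × 37 = 150.08 → 150
So the blended color is (56, 185, 150), about #38b996.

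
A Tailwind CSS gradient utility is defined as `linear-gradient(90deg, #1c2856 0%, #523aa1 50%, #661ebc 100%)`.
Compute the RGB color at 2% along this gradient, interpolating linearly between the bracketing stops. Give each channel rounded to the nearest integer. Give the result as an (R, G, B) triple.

2% lies between the 0% and 50% stops, so the local fraction is t = (2 − 0)/(50 − 0) = 2/50 ≈ 0.04.
#1c2856 → (28, 40, 86); #523aa1 → (82, 58, 161).
R = 28 + 0.04 × (82 − 28) = 30.16 → 30
G = 40 + 0.04 × (58 − 40) = 40.72 → 41
B = 86 + 0.04 × (161 − 86) = 89 → 89

(30, 41, 89)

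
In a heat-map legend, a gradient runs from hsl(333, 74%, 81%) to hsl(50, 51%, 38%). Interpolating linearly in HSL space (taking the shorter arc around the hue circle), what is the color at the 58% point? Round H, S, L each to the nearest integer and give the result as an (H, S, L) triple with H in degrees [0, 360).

(18, 61, 56)

Hue: 50 − 333 = -283°, but |-283| > 180 so the shorter arc goes the other way: Δh = -283 + 360 = 77°.
H = 333 + 0.58 × (77) = 377.66 → 378 → 378 mod 360 = 18°
S = 74 + 0.58 × (51 − 74) = 60.66 → 61%
L = 81 + 0.58 × (38 − 81) = 56.06 → 56%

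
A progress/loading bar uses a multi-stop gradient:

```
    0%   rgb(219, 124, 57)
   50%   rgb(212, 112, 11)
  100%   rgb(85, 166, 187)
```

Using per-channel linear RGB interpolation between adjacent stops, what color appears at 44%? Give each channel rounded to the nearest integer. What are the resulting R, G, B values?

(213, 113, 17)

44% lies between the 0% and 50% stops, so the local fraction is t = (44 − 0)/(50 − 0) = 44/50 ≈ 0.88.
R = 219 + 0.88 × (212 − 219) = 212.84 → 213
G = 124 + 0.88 × (112 − 124) = 113.44 → 113
B = 57 + 0.88 × (11 − 57) = 16.52 → 17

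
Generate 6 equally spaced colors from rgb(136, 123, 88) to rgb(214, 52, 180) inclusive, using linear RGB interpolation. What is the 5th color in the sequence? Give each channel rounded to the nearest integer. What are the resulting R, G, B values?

(198, 66, 162)

With 6 swatches and endpoints inclusive, swatch 5 sits at t = (5 − 1)/(6 − 1) = 4/5 ≈ 0.8.
R = 136 + 0.8 × (214 − 136) = 198.4 → 198
G = 123 + 0.8 × (52 − 123) = 66.2 → 66
B = 88 + 0.8 × (180 − 88) = 161.6 → 162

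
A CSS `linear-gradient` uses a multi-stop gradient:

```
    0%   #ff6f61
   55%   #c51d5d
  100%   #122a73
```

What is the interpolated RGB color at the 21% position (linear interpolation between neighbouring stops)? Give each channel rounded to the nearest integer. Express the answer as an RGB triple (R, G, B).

(233, 80, 95)

21% lies between the 0% and 55% stops, so the local fraction is t = (21 − 0)/(55 − 0) = 21/55 ≈ 0.3818.
#ff6f61 → (255, 111, 97); #c51d5d → (197, 29, 93).
R = 255 + 0.3818 × (197 − 255) = 232.856 → 233
G = 111 + 0.3818 × (29 − 111) = 79.692 → 80
B = 97 + 0.3818 × (93 − 97) = 95.473 → 95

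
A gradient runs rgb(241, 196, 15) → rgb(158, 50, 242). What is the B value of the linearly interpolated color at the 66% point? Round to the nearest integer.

165

B = 15 + 0.66 × (242 − 15) = 164.82 → 165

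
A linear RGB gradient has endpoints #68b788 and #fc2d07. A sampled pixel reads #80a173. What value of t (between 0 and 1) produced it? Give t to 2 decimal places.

0.16

Invert the lerp on the R channel (largest span, 148): t = (128 − 104) / (252 − 104) = 24/148 = 0.16216.
Check on G: (161 − 183)/(45 − 183) = 0.1594 ✓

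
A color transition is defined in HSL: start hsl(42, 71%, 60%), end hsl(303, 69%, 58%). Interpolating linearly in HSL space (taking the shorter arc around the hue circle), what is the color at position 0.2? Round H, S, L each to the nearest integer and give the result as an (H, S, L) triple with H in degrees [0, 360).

Hue: 303 − 42 = 261°, but |261| > 180 so the shorter arc goes the other way: Δh = 261 − 360 = -99°.
H = 42 + 0.2 × (-99) = 22.2 → 22°
S = 71 + 0.2 × (69 − 71) = 70.6 → 71%
L = 60 + 0.2 × (58 − 60) = 59.6 → 60%

(22, 71, 60)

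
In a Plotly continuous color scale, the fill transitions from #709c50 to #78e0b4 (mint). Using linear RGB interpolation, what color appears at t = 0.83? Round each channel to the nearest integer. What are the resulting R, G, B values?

#709c50 → (112, 156, 80); #78e0b4 → (120, 224, 180).
R = 112 + 0.83 × (120 − 112) = 112 + 0.83 × 8 = 118.64 → 119
G = 156 + 0.83 × (224 − 156) = 156 + 0.83 × 68 = 212.44 → 212
B = 80 + 0.83 × (180 − 80) = 80 + 0.83 × 100 = 163 → 163
So the blended color is (119, 212, 163), about #77d4a3.

(119, 212, 163)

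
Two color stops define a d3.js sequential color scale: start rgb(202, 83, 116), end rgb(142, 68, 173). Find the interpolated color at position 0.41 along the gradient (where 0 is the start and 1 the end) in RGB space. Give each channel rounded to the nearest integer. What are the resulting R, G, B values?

(177, 77, 139)

R = 202 + 0.41 × (142 − 202) = 202 + 0.41 × -60 = 177.4 → 177
G = 83 + 0.41 × (68 − 83) = 83 + 0.41 × -15 = 76.85 → 77
B = 116 + 0.41 × (173 − 116) = 116 + 0.41 × 57 = 139.37 → 139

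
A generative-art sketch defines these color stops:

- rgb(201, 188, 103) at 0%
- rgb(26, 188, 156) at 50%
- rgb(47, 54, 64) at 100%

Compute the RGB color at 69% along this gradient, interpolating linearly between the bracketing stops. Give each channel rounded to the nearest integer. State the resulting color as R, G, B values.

69% lies between the 50% and 100% stops, so the local fraction is t = (69 − 50)/(100 − 50) = 19/50 ≈ 0.38.
R = 26 + 0.38 × (47 − 26) = 33.98 → 34
G = 188 + 0.38 × (54 − 188) = 137.08 → 137
B = 156 + 0.38 × (64 − 156) = 121.04 → 121

(34, 137, 121)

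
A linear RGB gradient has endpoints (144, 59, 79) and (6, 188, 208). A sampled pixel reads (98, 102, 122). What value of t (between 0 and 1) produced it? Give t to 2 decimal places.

0.33

Invert the lerp on the R channel (largest span, 138): t = (98 − 144) / (6 − 144) = -46/-138 = 0.33333.
Check on G: (102 − 59)/(188 − 59) = 0.3333 ✓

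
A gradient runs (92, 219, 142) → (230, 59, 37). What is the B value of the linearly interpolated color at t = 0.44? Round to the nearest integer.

B = 142 + 0.44 × (37 − 142) = 95.8 → 96

96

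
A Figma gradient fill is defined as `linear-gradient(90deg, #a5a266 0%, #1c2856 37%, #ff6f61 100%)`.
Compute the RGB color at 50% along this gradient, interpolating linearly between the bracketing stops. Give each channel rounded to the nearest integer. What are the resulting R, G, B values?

50% lies between the 37% and 100% stops, so the local fraction is t = (50 − 37)/(100 − 37) = 13/63 ≈ 0.2063.
#1c2856 → (28, 40, 86); #ff6f61 → (255, 111, 97).
R = 28 + 0.2063 × (255 − 28) = 74.83 → 75
G = 40 + 0.2063 × (111 − 40) = 54.647 → 55
B = 86 + 0.2063 × (97 − 86) = 88.269 → 88

(75, 55, 88)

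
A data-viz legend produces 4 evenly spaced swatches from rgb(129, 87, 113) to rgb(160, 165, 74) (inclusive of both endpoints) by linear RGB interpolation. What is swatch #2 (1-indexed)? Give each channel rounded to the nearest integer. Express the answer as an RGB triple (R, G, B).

(139, 113, 100)

With 4 swatches and endpoints inclusive, swatch 2 sits at t = (2 − 1)/(4 − 1) = 1/3 ≈ 0.3333.
R = 129 + 0.3333 × (160 − 129) = 139.332 → 139
G = 87 + 0.3333 × (165 − 87) = 112.997 → 113
B = 113 + 0.3333 × (74 − 113) = 100.001 → 100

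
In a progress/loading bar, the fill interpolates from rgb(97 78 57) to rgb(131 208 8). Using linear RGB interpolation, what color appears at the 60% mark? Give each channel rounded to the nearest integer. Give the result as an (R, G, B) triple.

60% corresponds to t = 0.6.
R = 97 + 0.6 × (131 − 97) = 97 + 0.6 × 34 = 117.4 → 117
G = 78 + 0.6 × (208 − 78) = 78 + 0.6 × 130 = 156 → 156
B = 57 + 0.6 × (8 − 57) = 57 + 0.6 × -49 = 27.6 → 28

(117, 156, 28)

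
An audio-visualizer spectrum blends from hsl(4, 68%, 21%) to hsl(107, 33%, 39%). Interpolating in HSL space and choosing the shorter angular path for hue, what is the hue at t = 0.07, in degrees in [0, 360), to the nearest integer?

11

Hue arc: Δh = 107 − 4 = 103° (|Δh| ≤ 180, already the shorter path).
H = 4 + 0.07 × (103) = 11.21 → 11°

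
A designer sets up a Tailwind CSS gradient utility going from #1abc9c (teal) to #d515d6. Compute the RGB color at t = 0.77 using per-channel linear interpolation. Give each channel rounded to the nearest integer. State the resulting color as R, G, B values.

#1abc9c → (26, 188, 156); #d515d6 → (213, 21, 214).
R = 26 + 0.77 × (213 − 26) = 26 + 0.77 × 187 = 169.99 → 170
G = 188 + 0.77 × (21 − 188) = 188 + 0.77 × -167 = 59.41 → 59
B = 156 + 0.77 × (214 − 156) = 156 + 0.77 × 58 = 200.66 → 201

(170, 59, 201)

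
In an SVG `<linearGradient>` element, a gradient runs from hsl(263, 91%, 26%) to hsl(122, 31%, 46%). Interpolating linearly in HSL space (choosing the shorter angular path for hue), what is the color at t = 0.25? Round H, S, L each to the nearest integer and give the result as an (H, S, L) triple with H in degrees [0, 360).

(228, 76, 31)

Hue arc: Δh = 122 − 263 = -141° (|Δh| ≤ 180, already the shorter path).
H = 263 + 0.25 × (-141) = 227.75 → 228°
S = 91 + 0.25 × (31 − 91) = 76 → 76%
L = 26 + 0.25 × (46 − 26) = 31 → 31%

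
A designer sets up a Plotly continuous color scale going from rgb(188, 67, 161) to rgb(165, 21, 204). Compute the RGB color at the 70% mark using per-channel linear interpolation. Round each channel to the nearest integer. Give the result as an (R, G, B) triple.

70% corresponds to t = 0.7.
R = 188 + 0.7 × (165 − 188) = 188 + 0.7 × -23 = 171.9 → 172
G = 67 + 0.7 × (21 − 67) = 67 + 0.7 × -46 = 34.8 → 35
B = 161 + 0.7 × (204 − 161) = 161 + 0.7 × 43 = 191.1 → 191

(172, 35, 191)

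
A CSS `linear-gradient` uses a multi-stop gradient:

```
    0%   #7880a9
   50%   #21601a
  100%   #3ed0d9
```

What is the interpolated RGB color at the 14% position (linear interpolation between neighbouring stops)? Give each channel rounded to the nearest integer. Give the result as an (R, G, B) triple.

14% lies between the 0% and 50% stops, so the local fraction is t = (14 − 0)/(50 − 0) = 14/50 ≈ 0.28.
#7880a9 → (120, 128, 169); #21601a → (33, 96, 26).
R = 120 + 0.28 × (33 − 120) = 95.64 → 96
G = 128 + 0.28 × (96 − 128) = 119.04 → 119
B = 169 + 0.28 × (26 − 169) = 128.96 → 129

(96, 119, 129)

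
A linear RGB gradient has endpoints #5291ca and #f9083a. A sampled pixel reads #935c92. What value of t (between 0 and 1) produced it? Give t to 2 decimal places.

0.39

Invert the lerp on the R channel (largest span, 167): t = (147 − 82) / (249 − 82) = 65/167 = 0.38922.
Check on G: (92 − 145)/(8 − 145) = 0.3869 ✓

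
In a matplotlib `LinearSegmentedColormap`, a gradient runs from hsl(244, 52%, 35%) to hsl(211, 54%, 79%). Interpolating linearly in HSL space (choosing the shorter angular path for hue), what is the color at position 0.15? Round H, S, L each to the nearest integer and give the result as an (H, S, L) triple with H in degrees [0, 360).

Hue arc: Δh = 211 − 244 = -33° (|Δh| ≤ 180, already the shorter path).
H = 244 + 0.15 × (-33) = 239.05 → 239°
S = 52 + 0.15 × (54 − 52) = 52.3 → 52%
L = 35 + 0.15 × (79 − 35) = 41.6 → 42%

(239, 52, 42)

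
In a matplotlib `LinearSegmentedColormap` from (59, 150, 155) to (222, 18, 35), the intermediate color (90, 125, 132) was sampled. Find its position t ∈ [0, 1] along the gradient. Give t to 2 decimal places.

0.19

Invert the lerp on the R channel (largest span, 163): t = (90 − 59) / (222 − 59) = 31/163 = 0.19018.
Check on G: (125 − 150)/(18 − 150) = 0.1894 ✓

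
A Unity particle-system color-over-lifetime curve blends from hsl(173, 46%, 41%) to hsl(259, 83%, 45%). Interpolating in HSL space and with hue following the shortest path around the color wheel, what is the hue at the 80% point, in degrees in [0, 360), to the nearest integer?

242

Hue arc: Δh = 259 − 173 = 86° (|Δh| ≤ 180, already the shorter path).
H = 173 + 0.8 × (86) = 241.8 → 242°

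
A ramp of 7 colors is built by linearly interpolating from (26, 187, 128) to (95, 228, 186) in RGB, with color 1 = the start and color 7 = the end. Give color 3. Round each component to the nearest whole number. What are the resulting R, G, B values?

With 7 swatches and endpoints inclusive, swatch 3 sits at t = (3 − 1)/(7 − 1) = 2/6 ≈ 0.3333.
R = 26 + 0.3333 × (95 − 26) = 48.998 → 49
G = 187 + 0.3333 × (228 − 187) = 200.665 → 201
B = 128 + 0.3333 × (186 − 128) = 147.331 → 147

(49, 201, 147)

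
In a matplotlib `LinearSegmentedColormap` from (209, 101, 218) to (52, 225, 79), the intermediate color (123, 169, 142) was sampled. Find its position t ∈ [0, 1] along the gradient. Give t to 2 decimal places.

Invert the lerp on the R channel (largest span, 157): t = (123 − 209) / (52 − 209) = -86/-157 = 0.54777.
Check on G: (169 − 101)/(225 − 101) = 0.5484 ✓

0.55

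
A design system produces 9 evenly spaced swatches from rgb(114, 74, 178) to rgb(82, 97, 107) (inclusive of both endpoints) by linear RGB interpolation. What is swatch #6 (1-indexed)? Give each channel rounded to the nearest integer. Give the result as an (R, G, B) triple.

With 9 swatches and endpoints inclusive, swatch 6 sits at t = (6 − 1)/(9 − 1) = 5/8 ≈ 0.625.
R = 114 + 0.625 × (82 − 114) = 94 → 94
G = 74 + 0.625 × (97 − 74) = 88.375 → 88
B = 178 + 0.625 × (107 − 178) = 133.625 → 134

(94, 88, 134)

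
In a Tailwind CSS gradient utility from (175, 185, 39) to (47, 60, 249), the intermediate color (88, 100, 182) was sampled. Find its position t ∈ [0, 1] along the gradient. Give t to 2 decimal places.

0.68

Invert the lerp on the B channel (largest span, 210): t = (182 − 39) / (249 − 39) = 143/210 = 0.68095.
Check on R: (88 − 175)/(47 − 175) = 0.6797 ✓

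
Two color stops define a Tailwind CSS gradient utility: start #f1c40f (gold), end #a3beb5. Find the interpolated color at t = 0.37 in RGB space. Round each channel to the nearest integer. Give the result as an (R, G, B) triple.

#f1c40f → (241, 196, 15); #a3beb5 → (163, 190, 181).
R = 241 + 0.37 × (163 − 241) = 241 + 0.37 × -78 = 212.14 → 212
G = 196 + 0.37 × (190 − 196) = 196 + 0.37 × -6 = 193.78 → 194
B = 15 + 0.37 × (181 − 15) = 15 + 0.37 × 166 = 76.42 → 76

(212, 194, 76)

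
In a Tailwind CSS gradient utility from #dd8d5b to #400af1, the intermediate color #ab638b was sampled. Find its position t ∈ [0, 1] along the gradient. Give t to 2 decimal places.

Invert the lerp on the R channel (largest span, 157): t = (171 − 221) / (64 − 221) = -50/-157 = 0.31847.
Check on G: (99 − 141)/(10 − 141) = 0.3206 ✓

0.32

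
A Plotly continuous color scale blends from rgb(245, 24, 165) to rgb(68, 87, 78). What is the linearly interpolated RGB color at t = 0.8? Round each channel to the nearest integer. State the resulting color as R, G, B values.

(103, 74, 95)

R = 245 + 0.8 × (68 − 245) = 245 + 0.8 × -177 = 103.4 → 103
G = 24 + 0.8 × (87 − 24) = 24 + 0.8 × 63 = 74.4 → 74
B = 165 + 0.8 × (78 − 165) = 165 + 0.8 × -87 = 95.4 → 95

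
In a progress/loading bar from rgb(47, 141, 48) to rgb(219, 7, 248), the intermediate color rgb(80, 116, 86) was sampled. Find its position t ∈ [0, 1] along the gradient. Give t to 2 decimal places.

0.19

Invert the lerp on the B channel (largest span, 200): t = (86 − 48) / (248 − 48) = 38/200 = 0.19.
Check on R: (80 − 47)/(219 − 47) = 0.1919 ✓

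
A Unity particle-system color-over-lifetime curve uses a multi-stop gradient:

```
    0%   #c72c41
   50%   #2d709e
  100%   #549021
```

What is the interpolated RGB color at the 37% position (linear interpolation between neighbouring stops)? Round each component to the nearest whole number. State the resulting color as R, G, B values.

(85, 94, 134)

37% lies between the 0% and 50% stops, so the local fraction is t = (37 − 0)/(50 − 0) = 37/50 ≈ 0.74.
#c72c41 → (199, 44, 65); #2d709e → (45, 112, 158).
R = 199 + 0.74 × (45 − 199) = 85.04 → 85
G = 44 + 0.74 × (112 − 44) = 94.32 → 94
B = 65 + 0.74 × (158 − 65) = 133.82 → 134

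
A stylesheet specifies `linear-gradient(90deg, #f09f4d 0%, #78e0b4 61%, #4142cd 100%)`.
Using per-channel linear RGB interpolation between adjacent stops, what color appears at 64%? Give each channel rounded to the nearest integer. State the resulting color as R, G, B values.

64% lies between the 61% and 100% stops, so the local fraction is t = (64 − 61)/(100 − 61) = 3/39 ≈ 0.0769.
#78e0b4 → (120, 224, 180); #4142cd → (65, 66, 205).
R = 120 + 0.0769 × (65 − 120) = 115.77 → 116
G = 224 + 0.0769 × (66 − 224) = 211.85 → 212
B = 180 + 0.0769 × (205 − 180) = 181.923 → 182

(116, 212, 182)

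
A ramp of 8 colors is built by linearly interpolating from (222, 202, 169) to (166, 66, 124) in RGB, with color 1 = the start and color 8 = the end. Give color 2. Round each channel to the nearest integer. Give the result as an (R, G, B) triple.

(214, 183, 163)

With 8 swatches and endpoints inclusive, swatch 2 sits at t = (2 − 1)/(8 − 1) = 1/7 ≈ 0.1429.
R = 222 + 0.1429 × (166 − 222) = 213.998 → 214
G = 202 + 0.1429 × (66 − 202) = 182.566 → 183
B = 169 + 0.1429 × (124 − 169) = 162.57 → 163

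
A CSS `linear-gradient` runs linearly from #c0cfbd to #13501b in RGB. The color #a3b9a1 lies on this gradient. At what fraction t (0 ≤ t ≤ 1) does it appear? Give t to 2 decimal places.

0.17

Invert the lerp on the R channel (largest span, 173): t = (163 − 192) / (19 − 192) = -29/-173 = 0.16763.
Check on G: (185 − 207)/(80 − 207) = 0.1732 ✓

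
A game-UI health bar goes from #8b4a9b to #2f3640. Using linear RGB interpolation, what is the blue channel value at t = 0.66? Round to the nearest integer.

B₁ = 155 (from #8b4a9b), B₂ = 64 (from #2f3640).
B = 155 + 0.66 × (64 − 155) = 94.94 → 95

95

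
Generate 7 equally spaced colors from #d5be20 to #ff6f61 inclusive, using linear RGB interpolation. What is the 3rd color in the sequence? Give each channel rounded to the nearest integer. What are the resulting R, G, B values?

(227, 164, 54)

With 7 swatches and endpoints inclusive, swatch 3 sits at t = (3 − 1)/(7 − 1) = 2/6 ≈ 0.3333.
#d5be20 → (213, 190, 32); #ff6f61 → (255, 111, 97).
R = 213 + 0.3333 × (255 − 213) = 226.999 → 227
G = 190 + 0.3333 × (111 − 190) = 163.669 → 164
B = 32 + 0.3333 × (97 − 32) = 53.665 → 54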